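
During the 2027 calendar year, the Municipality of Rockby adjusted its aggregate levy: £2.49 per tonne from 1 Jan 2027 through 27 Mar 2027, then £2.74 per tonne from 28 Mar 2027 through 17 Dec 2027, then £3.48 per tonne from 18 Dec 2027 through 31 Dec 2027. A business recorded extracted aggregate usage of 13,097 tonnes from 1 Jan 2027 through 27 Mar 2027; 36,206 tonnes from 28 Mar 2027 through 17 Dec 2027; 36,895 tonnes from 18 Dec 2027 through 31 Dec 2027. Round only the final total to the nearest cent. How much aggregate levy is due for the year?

1 Jan – 27 Mar 2027: 13,097 tonnes at £2.49/tonne → £32,611.53
28 Mar – 17 Dec 2027: 36,206 tonnes at £2.74/tonne → £99,204.44
18 Dec – 31 Dec 2027: 36,895 tonnes at £3.48/tonne → £128,394.60

£260,210.57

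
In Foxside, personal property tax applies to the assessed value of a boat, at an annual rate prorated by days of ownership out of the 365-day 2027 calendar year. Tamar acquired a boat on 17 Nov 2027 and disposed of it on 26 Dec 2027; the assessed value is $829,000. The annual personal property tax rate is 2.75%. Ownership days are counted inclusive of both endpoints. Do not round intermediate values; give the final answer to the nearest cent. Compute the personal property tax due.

Days held (17 Nov – 26 Dec 2027): 40 out of 365
Tax = $829,000 × 2.75% × 40/365 = $2,498.3562

$2,498.36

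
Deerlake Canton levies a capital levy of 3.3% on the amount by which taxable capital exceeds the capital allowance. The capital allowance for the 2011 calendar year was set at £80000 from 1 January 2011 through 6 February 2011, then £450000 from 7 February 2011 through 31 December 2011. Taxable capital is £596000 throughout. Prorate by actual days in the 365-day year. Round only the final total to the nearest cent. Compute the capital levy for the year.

1 January – 6 February 2011: 37 days, exemption £80000 → (£596000 − £80000) × 3.3% × 37/365 = £1726.1260
7 February – 31 December 2011: 328 days, exemption £450000 → (£596000 − £450000) × 3.3% × 328/365 = £4329.6000
Total = £6055.7260

£6055.73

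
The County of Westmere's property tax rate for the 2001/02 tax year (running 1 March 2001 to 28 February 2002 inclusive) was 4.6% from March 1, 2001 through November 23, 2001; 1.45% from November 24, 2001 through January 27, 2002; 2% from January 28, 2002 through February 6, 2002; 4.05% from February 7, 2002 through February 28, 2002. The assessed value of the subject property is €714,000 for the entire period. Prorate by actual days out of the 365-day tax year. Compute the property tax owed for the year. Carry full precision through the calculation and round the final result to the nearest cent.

March 1 – November 23, 2001: 268 days at 4.6% → €714,000 × 4.6% × 268/365 = €24,115.5945
November 24, 2001 – January 27, 2002: 65 days at 1.45% → €714,000 × 1.45% × 65/365 = €1,843.6849
January 28 – February 6, 2002: 10 days at 2% → €714,000 × 2% × 10/365 = €391.2329
February 7 – February 28, 2002: 22 days at 4.05% → €714,000 × 4.05% × 22/365 = €1,742.9425
Total = €28,093.4548

€28,093.45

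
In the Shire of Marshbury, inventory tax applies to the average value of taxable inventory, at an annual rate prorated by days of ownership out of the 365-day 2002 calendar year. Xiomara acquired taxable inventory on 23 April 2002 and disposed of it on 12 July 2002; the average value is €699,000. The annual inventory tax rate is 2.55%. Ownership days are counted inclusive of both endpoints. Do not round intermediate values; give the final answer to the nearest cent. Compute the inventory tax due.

€3,955.57

Days held (23 April – 12 July 2002): 81 out of 365
Tax = €699,000 × 2.55% × 81/365 = €3,955.5740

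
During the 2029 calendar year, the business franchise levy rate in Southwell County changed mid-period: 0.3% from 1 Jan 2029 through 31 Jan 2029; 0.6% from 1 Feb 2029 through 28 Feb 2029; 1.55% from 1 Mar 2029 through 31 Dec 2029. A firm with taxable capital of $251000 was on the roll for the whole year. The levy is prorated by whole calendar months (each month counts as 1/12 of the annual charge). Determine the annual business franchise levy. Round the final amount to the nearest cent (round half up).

$3430.33

1 Jan – 31 Jan 2029: 1 month at 0.3% → $251000 × 0.3% × 1/12 = $62.7500
1 Feb – 28 Feb 2029: 1 month at 0.6% → $251000 × 0.6% × 1/12 = $125.5000
1 Mar – 31 Dec 2029: 10 months at 1.55% → $251000 × 1.55% × 10/12 = $3242.0833
Total = $3430.3333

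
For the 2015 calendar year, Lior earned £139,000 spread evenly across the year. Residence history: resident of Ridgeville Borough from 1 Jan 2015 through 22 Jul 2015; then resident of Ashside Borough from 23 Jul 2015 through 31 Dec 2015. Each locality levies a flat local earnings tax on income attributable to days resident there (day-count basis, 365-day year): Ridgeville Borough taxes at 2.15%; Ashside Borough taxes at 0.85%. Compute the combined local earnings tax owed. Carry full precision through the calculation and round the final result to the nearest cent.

£2,186.49

Ridgeville Borough, 1 Jan – 22 Jul 2015: 203 days → £139,000 × 2.15% × 203/365 = £1,662.0973
Ashside Borough, 23 Jul – 31 Dec 2015: 162 days → £139,000 × 0.85% × 162/365 = £524.3918
Total = £2,186.4890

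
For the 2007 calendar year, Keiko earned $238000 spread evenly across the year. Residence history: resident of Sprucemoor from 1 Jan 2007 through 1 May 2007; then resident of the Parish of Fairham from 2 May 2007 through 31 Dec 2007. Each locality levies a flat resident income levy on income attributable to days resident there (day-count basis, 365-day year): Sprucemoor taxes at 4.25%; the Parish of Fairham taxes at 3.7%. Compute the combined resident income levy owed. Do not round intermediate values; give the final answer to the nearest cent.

$9239.94

Sprucemoor, 1 Jan – 1 May 2007: 121 days → $238000 × 4.25% × 121/365 = $3353.1918
The Parish of Fairham, 2 May – 31 Dec 2007: 244 days → $238000 × 3.7% × 244/365 = $5886.7507
Total = $9239.9425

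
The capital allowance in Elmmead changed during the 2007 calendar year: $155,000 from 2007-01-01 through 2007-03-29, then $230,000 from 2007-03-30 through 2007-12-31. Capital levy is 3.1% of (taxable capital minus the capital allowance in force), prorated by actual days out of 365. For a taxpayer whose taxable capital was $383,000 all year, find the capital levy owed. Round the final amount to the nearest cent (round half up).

$5,303.55

2007-01-01 to 2007-03-29: 88 days, exemption $155,000 → ($383,000 − $155,000) × 3.1% × 88/365 = $1,704.0658
2007-03-30 to 2007-12-31: 277 days, exemption $230,000 → ($383,000 − $230,000) × 3.1% × 277/365 = $3,599.4822
Total = $5,303.5479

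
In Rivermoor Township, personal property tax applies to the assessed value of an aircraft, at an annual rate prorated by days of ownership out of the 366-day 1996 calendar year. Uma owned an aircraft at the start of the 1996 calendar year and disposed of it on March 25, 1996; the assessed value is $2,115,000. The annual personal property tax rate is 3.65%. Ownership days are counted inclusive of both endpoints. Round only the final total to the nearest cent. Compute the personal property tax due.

Days held (January 1 – March 25, 1996): 85 out of 366
Tax = $2,115,000 × 3.65% × 85/366 = $17,928.3811

$17,928.38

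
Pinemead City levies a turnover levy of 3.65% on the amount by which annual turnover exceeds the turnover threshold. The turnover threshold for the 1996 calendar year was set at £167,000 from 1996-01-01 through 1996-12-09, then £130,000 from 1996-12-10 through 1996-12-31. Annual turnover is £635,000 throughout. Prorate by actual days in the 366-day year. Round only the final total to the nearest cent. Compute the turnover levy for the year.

£17,163.18

1996-01-01 to 1996-12-09: 344 days, exemption £167,000 → (£635,000 − £167,000) × 3.65% × 344/366 = £16,055.2131
1996-12-10 to 1996-12-31: 22 days, exemption £130,000 → (£635,000 − £130,000) × 3.65% × 22/366 = £1,107.9645
Total = £17,163.1776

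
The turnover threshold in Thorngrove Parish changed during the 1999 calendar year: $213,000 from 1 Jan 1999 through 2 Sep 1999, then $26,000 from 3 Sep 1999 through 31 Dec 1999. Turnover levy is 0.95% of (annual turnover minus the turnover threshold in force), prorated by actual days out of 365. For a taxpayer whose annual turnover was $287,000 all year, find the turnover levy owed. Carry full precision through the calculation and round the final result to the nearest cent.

$1,287.05

1 Jan – 2 Sep 1999: 245 days, exemption $213,000 → ($287,000 − $213,000) × 0.95% × 245/365 = $471.8767
3 Sep – 31 Dec 1999: 120 days, exemption $26,000 → ($287,000 − $26,000) × 0.95% × 120/365 = $815.1781
Total = $1,287.0548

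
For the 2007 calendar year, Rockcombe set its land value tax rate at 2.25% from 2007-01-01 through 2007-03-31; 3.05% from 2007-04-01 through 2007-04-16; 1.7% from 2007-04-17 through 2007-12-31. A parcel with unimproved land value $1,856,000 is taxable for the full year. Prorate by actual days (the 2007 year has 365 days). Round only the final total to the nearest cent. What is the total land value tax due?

2007-01-01 to 2007-03-31: 90 days at 2.25% → $1,856,000 × 2.25% × 90/365 = $10,296.9863
2007-04-01 to 2007-04-16: 16 days at 3.05% → $1,856,000 × 3.05% × 16/365 = $2,481.4466
2007-04-17 to 2007-12-31: 259 days at 1.7% → $1,856,000 × 1.7% × 259/365 = $22,388.9534
Total = $35,167.3863

$35,167.39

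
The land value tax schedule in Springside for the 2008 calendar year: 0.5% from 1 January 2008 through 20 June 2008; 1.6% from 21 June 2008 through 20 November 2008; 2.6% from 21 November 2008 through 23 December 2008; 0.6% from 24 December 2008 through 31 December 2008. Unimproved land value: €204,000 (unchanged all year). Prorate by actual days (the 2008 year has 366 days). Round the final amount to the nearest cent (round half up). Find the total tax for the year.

€2,348.79

1 January – 20 June 2008: 172 days at 0.5% → €204,000 × 0.5% × 172/366 = €479.3443
21 June – 20 November 2008: 153 days at 1.6% → €204,000 × 1.6% × 153/366 = €1,364.4590
21 November – 23 December 2008: 33 days at 2.6% → €204,000 × 2.6% × 33/366 = €478.2295
24 December – 31 December 2008: 8 days at 0.6% → €204,000 × 0.6% × 8/366 = €26.7541
Total = €2,348.7869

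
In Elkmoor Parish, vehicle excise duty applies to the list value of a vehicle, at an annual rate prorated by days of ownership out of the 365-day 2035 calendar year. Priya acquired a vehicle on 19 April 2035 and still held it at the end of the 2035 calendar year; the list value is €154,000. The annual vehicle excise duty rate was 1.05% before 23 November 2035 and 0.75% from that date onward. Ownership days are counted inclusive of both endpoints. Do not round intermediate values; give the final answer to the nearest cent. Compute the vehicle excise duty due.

€1,089.18

19 April – 22 November 2035: 218 days at 1.05% → €154,000 × 1.05% × 218/365 = €965.7699
23 November – 31 December 2035: 39 days at 0.75% → €154,000 × 0.75% × 39/365 = €123.4110
Total = €1,089.1808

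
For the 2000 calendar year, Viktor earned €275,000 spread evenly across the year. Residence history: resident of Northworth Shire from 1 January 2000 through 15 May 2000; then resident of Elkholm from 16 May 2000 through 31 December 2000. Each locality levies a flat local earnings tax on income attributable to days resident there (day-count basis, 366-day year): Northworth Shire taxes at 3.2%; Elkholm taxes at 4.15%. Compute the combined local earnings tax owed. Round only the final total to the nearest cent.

Northworth Shire, 1 January – 15 May 2000: 136 days → €275,000 × 3.2% × 136/366 = €3,269.9454
Elkholm, 16 May – 31 December 2000: 230 days → €275,000 × 4.15% × 230/366 = €7,171.7896
Total = €10,441.7350

€10,441.73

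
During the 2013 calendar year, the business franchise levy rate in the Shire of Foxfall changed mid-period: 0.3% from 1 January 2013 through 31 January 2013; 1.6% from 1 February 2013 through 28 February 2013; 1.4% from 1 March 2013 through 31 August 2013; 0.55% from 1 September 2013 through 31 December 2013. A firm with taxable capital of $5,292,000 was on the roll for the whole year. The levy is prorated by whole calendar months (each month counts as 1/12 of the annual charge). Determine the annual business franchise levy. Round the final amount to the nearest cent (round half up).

1 January – 31 January 2013: 1 month at 0.3% → $5,292,000 × 0.3% × 1/12 = $1,323.0000
1 February – 28 February 2013: 1 month at 1.6% → $5,292,000 × 1.6% × 1/12 = $7,056.0000
1 March – 31 August 2013: 6 months at 1.4% → $5,292,000 × 1.4% × 6/12 = $37,044.0000
1 September – 31 December 2013: 4 months at 0.55% → $5,292,000 × 0.55% × 4/12 = $9,702.0000
Total = $55,125.0000

$55,125.00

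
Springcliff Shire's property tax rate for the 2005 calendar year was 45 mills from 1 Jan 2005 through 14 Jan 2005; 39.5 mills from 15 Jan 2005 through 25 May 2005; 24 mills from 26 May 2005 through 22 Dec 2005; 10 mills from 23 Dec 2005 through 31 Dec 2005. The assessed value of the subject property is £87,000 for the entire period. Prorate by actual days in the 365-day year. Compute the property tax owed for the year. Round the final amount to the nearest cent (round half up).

£2,612.03

1 Jan – 14 Jan 2005: 14 days at 45 mills → £87,000 × 4.5% × 14/365 = £150.1644
15 Jan – 25 May 2005: 131 days at 39.5 mills → £87,000 × 3.95% × 131/365 = £1,233.3740
26 May – 22 Dec 2005: 211 days at 24 mills → £87,000 × 2.4% × 211/365 = £1,207.0356
23 Dec – 31 Dec 2005: 9 days at 10 mills → £87,000 × 1% × 9/365 = £21.4521
Total = £2,612.0260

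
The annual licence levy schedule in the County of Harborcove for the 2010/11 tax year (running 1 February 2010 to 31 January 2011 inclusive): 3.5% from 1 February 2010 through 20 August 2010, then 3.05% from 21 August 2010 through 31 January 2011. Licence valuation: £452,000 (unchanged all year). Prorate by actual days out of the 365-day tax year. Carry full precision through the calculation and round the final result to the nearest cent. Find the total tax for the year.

1 February – 20 August 2010: 201 days at 3.5% → £452,000 × 3.5% × 201/365 = £8,711.8356
21 August 2010 – 31 January 2011: 164 days at 3.05% → £452,000 × 3.05% × 164/365 = £6,194.2575
Total = £14,906.0932

£14,906.09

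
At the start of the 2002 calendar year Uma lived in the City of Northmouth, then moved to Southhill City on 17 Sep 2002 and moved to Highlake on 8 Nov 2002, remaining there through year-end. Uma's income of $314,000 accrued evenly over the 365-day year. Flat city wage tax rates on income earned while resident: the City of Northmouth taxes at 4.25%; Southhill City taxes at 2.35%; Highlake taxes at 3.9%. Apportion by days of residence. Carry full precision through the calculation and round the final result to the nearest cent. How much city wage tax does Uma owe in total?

The City of Northmouth, 1 Jan – 16 Sep 2002: 259 days → $314,000 × 4.25% × 259/365 = $9,469.4658
Southhill City, 17 Sep – 7 Nov 2002: 52 days → $314,000 × 2.35% × 52/365 = $1,051.2548
Highlake, 8 Nov – 31 Dec 2002: 54 days → $314,000 × 3.9% × 54/365 = $1,811.7370
Total = $12,332.4575

$12,332.46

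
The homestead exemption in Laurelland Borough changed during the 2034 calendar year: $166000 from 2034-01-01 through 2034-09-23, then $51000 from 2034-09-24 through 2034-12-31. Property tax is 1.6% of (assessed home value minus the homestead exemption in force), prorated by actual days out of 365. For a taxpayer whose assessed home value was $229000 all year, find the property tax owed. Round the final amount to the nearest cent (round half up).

2034-01-01 to 2034-09-23: 266 days, exemption $166000 → ($229000 − $166000) × 1.6% × 266/365 = $734.5973
2034-09-24 to 2034-12-31: 99 days, exemption $51000 → ($229000 − $51000) × 1.6% × 99/365 = $772.4712
Total = $1507.0685

$1507.07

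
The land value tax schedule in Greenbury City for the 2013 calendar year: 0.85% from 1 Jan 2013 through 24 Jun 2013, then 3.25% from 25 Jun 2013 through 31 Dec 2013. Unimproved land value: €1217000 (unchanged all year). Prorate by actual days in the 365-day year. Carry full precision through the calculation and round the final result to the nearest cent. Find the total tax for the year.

€25548.66

1 Jan – 24 Jun 2013: 175 days at 0.85% → €1217000 × 0.85% × 175/365 = €4959.6918
25 Jun – 31 Dec 2013: 190 days at 3.25% → €1217000 × 3.25% × 190/365 = €20588.9726
Total = €25548.6644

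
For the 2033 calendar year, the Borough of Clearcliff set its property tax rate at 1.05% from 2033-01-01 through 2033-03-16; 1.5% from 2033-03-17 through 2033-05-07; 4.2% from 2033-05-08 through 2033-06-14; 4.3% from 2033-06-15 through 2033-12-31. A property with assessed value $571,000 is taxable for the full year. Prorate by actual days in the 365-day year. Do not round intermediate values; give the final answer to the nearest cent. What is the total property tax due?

2033-01-01 to 2033-03-16: 75 days at 1.05% → $571,000 × 1.05% × 75/365 = $1,231.9521
2033-03-17 to 2033-05-07: 52 days at 1.5% → $571,000 × 1.5% × 52/365 = $1,220.2192
2033-05-08 to 2033-06-14: 38 days at 4.2% → $571,000 × 4.2% × 38/365 = $2,496.7562
2033-06-15 to 2033-12-31: 200 days at 4.3% → $571,000 × 4.3% × 200/365 = $13,453.6986
Total = $18,402.6260

$18,402.63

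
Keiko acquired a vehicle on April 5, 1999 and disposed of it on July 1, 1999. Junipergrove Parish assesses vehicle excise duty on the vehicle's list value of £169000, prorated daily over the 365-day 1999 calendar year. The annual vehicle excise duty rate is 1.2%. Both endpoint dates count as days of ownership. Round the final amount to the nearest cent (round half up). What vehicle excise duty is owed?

£488.94

Days held (April 5 – July 1, 1999): 88 out of 365
Tax = £169000 × 1.2% × 88/365 = £488.9425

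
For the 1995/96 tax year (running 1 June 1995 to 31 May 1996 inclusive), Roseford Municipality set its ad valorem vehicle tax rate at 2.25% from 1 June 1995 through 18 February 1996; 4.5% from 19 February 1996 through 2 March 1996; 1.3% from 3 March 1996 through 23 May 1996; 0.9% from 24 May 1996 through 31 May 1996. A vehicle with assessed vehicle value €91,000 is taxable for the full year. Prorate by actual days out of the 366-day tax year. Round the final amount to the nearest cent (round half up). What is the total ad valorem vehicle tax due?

€1,899.69

1 June 1995 – 18 February 1996: 263 days at 2.25% → €91,000 × 2.25% × 263/366 = €1,471.2910
19 February – 2 March 1996: 13 days at 4.5% → €91,000 × 4.5% × 13/366 = €145.4508
3 March – 23 May 1996: 82 days at 1.3% → €91,000 × 1.3% × 82/366 = €265.0437
24 May – 31 May 1996: 8 days at 0.9% → €91,000 × 0.9% × 8/366 = €17.9016
Total = €1,899.6872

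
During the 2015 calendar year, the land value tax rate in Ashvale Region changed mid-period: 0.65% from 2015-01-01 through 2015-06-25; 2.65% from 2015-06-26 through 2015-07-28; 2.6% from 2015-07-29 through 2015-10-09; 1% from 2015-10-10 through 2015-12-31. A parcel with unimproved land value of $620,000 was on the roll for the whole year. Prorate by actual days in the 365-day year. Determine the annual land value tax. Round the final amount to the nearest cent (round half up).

2015-01-01 to 2015-06-25: 176 days at 0.65% → $620,000 × 0.65% × 176/365 = $1,943.2329
2015-06-26 to 2015-07-28: 33 days at 2.65% → $620,000 × 2.65% × 33/365 = $1,485.4521
2015-07-29 to 2015-10-09: 73 days at 2.6% → $620,000 × 2.6% × 73/365 = $3,224.0000
2015-10-10 to 2015-12-31: 83 days at 1% → $620,000 × 1% × 83/365 = $1,409.8630
Total = $8,062.5479

$8,062.55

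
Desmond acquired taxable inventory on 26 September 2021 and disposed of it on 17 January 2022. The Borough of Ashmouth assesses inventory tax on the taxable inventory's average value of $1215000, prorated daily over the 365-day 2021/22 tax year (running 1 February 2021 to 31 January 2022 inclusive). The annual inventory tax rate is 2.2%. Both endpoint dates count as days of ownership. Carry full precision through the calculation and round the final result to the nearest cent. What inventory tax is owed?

Days held (26 September 2021 – 17 January 2022): 114 out of 365
Tax = $1215000 × 2.2% × 114/365 = $8348.5479

$8348.55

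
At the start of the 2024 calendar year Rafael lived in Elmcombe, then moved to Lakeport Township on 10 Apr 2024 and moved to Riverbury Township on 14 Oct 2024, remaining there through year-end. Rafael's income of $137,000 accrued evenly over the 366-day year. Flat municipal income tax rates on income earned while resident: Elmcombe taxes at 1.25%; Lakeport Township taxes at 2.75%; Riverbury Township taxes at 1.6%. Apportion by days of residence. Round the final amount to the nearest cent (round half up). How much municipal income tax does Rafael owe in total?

$2,865.96

Elmcombe, 1 Jan – 9 Apr 2024: 100 days → $137,000 × 1.25% × 100/366 = $467.8962
Lakeport Township, 10 Apr – 13 Oct 2024: 187 days → $137,000 × 2.75% × 187/366 = $1,924.9249
Riverbury Township, 14 Oct – 31 Dec 2024: 79 days → $137,000 × 1.6% × 79/366 = $473.1366
Total = $2,865.9577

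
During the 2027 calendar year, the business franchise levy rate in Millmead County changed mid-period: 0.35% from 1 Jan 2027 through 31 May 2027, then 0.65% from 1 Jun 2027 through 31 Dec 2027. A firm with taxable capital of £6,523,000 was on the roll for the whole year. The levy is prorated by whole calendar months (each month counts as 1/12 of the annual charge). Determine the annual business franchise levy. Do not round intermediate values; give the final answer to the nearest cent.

1 Jan – 31 May 2027: 5 months at 0.35% → £6,523,000 × 0.35% × 5/12 = £9,512.7083
1 Jun – 31 Dec 2027: 7 months at 0.65% → £6,523,000 × 0.65% × 7/12 = £24,733.0417
Total = £34,245.7500

£34,245.75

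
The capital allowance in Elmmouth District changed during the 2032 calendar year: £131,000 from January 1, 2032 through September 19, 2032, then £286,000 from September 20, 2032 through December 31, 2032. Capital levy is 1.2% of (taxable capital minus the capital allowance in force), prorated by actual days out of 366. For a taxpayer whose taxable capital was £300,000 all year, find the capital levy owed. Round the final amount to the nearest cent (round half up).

January 1 – September 19, 2032: 263 days, exemption £131,000 → (£300,000 − £131,000) × 1.2% × 263/366 = £1,457.2787
September 20 – December 31, 2032: 103 days, exemption £286,000 → (£300,000 − £286,000) × 1.2% × 103/366 = £47.2787
Total = £1,504.5574

£1,504.56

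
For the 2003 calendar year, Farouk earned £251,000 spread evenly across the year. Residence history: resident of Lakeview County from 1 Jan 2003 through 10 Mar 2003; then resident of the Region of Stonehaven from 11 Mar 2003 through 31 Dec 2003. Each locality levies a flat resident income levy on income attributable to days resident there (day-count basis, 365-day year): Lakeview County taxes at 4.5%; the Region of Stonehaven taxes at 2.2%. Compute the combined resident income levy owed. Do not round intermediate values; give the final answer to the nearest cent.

Lakeview County, 1 Jan – 10 Mar 2003: 69 days → £251,000 × 4.5% × 69/365 = £2,135.2192
The Region of Stonehaven, 11 Mar – 31 Dec 2003: 296 days → £251,000 × 2.2% × 296/365 = £4,478.1151
Total = £6,613.3342

£6,613.33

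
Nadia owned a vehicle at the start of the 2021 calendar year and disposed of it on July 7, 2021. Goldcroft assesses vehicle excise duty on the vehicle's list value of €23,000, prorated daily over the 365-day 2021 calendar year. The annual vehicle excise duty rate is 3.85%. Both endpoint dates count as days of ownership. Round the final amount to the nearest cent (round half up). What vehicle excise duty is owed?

Days held (January 1 – July 7, 2021): 188 out of 365
Tax = €23,000 × 3.85% × 188/365 = €456.0932

€456.09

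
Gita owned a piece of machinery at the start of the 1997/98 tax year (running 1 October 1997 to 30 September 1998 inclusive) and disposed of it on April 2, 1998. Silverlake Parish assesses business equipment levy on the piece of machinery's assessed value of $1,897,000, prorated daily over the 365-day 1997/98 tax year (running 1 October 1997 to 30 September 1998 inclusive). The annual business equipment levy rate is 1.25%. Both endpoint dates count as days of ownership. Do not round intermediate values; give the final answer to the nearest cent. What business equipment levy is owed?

Days held (October 1, 1997 – April 2, 1998): 184 out of 365
Tax = $1,897,000 × 1.25% × 184/365 = $11,953.6986

$11,953.70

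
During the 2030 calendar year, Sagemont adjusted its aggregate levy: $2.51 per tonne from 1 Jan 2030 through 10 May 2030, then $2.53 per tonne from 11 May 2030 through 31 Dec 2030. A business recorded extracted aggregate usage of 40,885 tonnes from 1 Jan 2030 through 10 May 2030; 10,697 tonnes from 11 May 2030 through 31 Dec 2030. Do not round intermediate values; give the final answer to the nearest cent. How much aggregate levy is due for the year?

1 Jan – 10 May 2030: 40,885 tonnes at $2.51/tonne → $102,621.35
11 May – 31 Dec 2030: 10,697 tonnes at $2.53/tonne → $27,063.41

$129,684.76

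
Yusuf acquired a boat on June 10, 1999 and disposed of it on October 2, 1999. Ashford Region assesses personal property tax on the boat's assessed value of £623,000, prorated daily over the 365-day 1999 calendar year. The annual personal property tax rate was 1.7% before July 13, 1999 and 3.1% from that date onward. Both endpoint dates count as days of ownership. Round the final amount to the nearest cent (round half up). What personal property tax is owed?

June 10 – July 12, 1999: 33 days at 1.7% → £623,000 × 1.7% × 33/365 = £957.5425
July 13 – October 2, 1999: 82 days at 3.1% → £623,000 × 3.1% × 82/365 = £4,338.8110
Total = £5,296.3534

£5,296.35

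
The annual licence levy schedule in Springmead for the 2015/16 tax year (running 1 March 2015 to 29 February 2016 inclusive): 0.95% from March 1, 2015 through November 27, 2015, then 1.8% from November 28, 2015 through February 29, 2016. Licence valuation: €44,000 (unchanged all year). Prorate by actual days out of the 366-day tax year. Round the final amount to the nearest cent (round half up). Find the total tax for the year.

March 1 – November 27, 2015: 272 days at 0.95% → €44,000 × 0.95% × 272/366 = €310.6448
November 28, 2015 – February 29, 2016: 94 days at 1.8% → €44,000 × 1.8% × 94/366 = €203.4098
Total = €514.0546

€514.05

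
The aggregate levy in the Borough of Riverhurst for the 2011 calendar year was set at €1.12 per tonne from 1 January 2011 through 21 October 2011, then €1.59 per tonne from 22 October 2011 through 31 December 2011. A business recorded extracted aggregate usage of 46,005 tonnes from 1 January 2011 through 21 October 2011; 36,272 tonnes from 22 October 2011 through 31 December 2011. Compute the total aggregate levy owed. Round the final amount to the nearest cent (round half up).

€109,198.08

1 January – 21 October 2011: 46,005 tonnes at €1.12/tonne → €51,525.60
22 October – 31 December 2011: 36,272 tonnes at €1.59/tonne → €57,672.48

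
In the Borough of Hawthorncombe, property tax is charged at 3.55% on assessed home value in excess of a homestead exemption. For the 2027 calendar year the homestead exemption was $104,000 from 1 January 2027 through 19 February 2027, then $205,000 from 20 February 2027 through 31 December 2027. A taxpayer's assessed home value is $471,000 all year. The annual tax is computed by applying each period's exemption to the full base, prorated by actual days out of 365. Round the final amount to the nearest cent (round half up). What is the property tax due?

$9,934.16

1 January – 19 February 2027: 50 days, exemption $104,000 → ($471,000 − $104,000) × 3.55% × 50/365 = $1,784.7260
20 February – 31 December 2027: 315 days, exemption $205,000 → ($471,000 − $205,000) × 3.55% × 315/365 = $8,149.4384
Total = $9,934.1644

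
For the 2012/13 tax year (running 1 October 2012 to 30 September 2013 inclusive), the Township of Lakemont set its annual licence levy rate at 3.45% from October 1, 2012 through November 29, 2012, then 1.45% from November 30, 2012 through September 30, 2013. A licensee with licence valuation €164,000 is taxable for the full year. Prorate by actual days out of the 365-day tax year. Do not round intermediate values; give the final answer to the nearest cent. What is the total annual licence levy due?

October 1 – November 29, 2012: 60 days at 3.45% → €164,000 × 3.45% × 60/365 = €930.0822
November 30, 2012 – September 30, 2013: 305 days at 1.45% → €164,000 × 1.45% × 305/365 = €1,987.0959
Total = €2,917.1781

€2,917.18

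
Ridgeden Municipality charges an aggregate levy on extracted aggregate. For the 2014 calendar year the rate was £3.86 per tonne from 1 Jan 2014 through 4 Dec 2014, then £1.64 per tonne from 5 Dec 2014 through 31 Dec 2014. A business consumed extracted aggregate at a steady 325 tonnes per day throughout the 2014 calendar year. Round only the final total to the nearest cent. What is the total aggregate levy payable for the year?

1 Jan – 4 Dec 2014: 338 days × 325 tonnes/day = 109,850 tonnes at £3.86/tonne → £424,021.00
5 Dec – 31 Dec 2014: 27 days × 325 tonnes/day = 8,775 tonnes at £1.64/tonne → £14,391.00

£438,412.00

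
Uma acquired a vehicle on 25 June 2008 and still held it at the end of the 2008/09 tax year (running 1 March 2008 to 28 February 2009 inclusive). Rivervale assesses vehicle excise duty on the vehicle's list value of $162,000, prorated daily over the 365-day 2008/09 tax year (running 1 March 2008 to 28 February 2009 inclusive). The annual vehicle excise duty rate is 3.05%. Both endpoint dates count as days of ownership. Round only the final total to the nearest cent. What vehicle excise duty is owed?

$3,370.71

Days held (25 June 2008 – 28 February 2009): 249 out of 365
Tax = $162,000 × 3.05% × 249/365 = $3,370.7096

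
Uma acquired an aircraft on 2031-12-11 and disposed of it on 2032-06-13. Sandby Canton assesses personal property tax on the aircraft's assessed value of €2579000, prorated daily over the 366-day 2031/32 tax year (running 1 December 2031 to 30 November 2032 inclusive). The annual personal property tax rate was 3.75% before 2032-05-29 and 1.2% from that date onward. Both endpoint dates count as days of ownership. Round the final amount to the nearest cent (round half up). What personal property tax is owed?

2031-12-11 to 2032-05-28: 170 days at 3.75% → €2579000 × 3.75% × 170/366 = €44921.1066
2032-05-29 to 2032-06-13: 16 days at 1.2% → €2579000 × 1.2% × 16/366 = €1352.9180
Total = €46274.0246

€46274.02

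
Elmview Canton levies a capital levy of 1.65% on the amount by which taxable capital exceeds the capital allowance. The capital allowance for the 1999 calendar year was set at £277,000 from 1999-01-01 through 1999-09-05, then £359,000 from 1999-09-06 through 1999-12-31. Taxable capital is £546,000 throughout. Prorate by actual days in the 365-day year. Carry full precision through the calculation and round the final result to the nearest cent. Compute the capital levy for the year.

£4,004.80

1999-01-01 to 1999-09-05: 248 days, exemption £277,000 → (£546,000 − £277,000) × 1.65% × 248/365 = £3,015.7479
1999-09-06 to 1999-12-31: 117 days, exemption £359,000 → (£546,000 − £359,000) × 1.65% × 117/365 = £989.0507
Total = £4,004.7986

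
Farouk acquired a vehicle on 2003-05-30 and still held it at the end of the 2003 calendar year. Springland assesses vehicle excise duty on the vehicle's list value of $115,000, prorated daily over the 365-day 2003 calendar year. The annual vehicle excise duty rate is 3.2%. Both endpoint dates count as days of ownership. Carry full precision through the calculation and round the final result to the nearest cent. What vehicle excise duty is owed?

Days held (2003-05-30 to 2003-12-31): 216 out of 365
Tax = $115,000 × 3.2% × 216/365 = $2,177.7534

$2,177.75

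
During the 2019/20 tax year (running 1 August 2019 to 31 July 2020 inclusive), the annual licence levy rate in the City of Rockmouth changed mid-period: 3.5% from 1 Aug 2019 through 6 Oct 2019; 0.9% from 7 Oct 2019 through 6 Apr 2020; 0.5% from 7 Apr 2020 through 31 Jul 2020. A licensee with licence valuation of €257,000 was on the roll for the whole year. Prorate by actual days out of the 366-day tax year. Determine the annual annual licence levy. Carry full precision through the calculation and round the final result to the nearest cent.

1 Aug – 6 Oct 2019: 67 days at 3.5% → €257,000 × 3.5% × 67/366 = €1,646.6257
7 Oct 2019 – 6 Apr 2020: 183 days at 0.9% → €257,000 × 0.9% × 183/366 = €1,156.5000
7 Apr – 31 Jul 2020: 116 days at 0.5% → €257,000 × 0.5% × 116/366 = €407.2678
Total = €3,210.3934

€3,210.39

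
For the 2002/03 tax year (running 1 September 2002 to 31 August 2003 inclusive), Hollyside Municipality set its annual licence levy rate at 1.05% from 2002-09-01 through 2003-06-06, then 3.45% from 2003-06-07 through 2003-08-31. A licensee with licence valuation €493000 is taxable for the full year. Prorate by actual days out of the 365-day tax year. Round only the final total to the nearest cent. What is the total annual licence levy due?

2002-09-01 to 2003-06-06: 279 days at 1.05% → €493000 × 1.05% × 279/365 = €3956.8315
2003-06-07 to 2003-08-31: 86 days at 3.45% → €493000 × 3.45% × 86/365 = €4007.4822
Total = €7964.3137

€7964.31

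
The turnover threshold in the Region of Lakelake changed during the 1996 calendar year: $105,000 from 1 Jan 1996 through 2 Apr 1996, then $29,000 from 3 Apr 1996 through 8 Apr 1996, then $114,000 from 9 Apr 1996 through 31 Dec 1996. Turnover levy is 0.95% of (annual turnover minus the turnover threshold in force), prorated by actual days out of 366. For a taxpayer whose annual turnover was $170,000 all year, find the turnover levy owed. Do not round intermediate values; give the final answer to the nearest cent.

1 Jan – 2 Apr 1996: 93 days, exemption $105,000 → ($170,000 − $105,000) × 0.95% × 93/366 = $156.9057
3 Apr – 8 Apr 1996: 6 days, exemption $29,000 → ($170,000 − $29,000) × 0.95% × 6/366 = $21.9590
9 Apr – 31 Dec 1996: 267 days, exemption $114,000 → ($170,000 − $114,000) × 0.95% × 267/366 = $388.0984
Total = $566.9631

$566.96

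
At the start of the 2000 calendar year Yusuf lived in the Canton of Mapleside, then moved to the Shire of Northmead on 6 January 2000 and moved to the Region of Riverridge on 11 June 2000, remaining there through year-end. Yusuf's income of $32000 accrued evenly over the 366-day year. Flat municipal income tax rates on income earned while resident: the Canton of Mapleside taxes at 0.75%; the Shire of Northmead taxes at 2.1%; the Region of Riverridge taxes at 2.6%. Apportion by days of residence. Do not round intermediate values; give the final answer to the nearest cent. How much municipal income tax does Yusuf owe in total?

The Canton of Mapleside, 1 January – 5 January 2000: 5 days → $32000 × 0.75% × 5/366 = $3.2787
The Shire of Northmead, 6 January – 10 June 2000: 157 days → $32000 × 2.1% × 157/366 = $288.2623
The Region of Riverridge, 11 June – 31 December 2000: 204 days → $32000 × 2.6% × 204/366 = $463.7377
Total = $755.2787

$755.28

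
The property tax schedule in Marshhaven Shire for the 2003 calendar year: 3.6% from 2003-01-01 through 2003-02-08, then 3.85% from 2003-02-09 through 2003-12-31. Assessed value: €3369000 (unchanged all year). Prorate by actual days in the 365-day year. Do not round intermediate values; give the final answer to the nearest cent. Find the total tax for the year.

2003-01-01 to 2003-02-08: 39 days at 3.6% → €3369000 × 3.6% × 39/365 = €12959.1123
2003-02-09 to 2003-12-31: 326 days at 3.85% → €3369000 × 3.85% × 326/365 = €115847.4493
Total = €128806.5616

€128806.56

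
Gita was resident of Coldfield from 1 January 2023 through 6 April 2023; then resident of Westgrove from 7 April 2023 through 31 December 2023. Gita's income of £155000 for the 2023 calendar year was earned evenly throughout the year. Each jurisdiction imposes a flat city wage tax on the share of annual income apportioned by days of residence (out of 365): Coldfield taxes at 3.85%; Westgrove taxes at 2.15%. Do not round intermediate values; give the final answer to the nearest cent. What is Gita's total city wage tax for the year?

Coldfield, 1 January – 6 April 2023: 96 days → £155000 × 3.85% × 96/365 = £1569.5342
Westgrove, 7 April – 31 December 2023: 269 days → £155000 × 2.15% × 269/365 = £2456.0068
Total = £4025.5411

£4025.54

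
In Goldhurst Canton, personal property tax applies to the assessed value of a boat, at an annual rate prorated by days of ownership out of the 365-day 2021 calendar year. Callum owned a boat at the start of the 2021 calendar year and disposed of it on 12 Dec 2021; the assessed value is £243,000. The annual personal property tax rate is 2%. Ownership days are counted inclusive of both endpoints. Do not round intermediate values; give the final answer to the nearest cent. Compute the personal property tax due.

£4,607.01

Days held (1 Jan – 12 Dec 2021): 346 out of 365
Tax = £243,000 × 2% × 346/365 = £4,607.0137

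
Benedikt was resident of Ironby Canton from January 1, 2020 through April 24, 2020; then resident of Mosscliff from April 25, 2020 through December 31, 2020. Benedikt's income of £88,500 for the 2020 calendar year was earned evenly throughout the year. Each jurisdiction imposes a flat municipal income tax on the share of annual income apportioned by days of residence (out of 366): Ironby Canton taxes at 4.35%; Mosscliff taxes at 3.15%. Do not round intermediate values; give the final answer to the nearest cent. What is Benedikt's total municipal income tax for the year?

Ironby Canton, January 1 – April 24, 2020: 115 days → £88,500 × 4.35% × 115/366 = £1,209.6209
Mosscliff, April 25 – December 31, 2020: 251 days → £88,500 × 3.15% × 251/366 = £1,911.8176
Total = £3,121.4385

£3,121.44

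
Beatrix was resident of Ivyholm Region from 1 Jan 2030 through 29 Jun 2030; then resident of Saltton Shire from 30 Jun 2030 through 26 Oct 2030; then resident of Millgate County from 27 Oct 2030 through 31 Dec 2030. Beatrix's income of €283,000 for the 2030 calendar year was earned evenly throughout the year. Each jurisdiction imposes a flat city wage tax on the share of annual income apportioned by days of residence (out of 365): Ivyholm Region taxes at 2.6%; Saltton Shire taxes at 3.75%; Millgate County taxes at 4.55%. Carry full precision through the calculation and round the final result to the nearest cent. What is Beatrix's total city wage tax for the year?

Ivyholm Region, 1 Jan – 29 Jun 2030: 180 days → €283,000 × 2.6% × 180/365 = €3,628.6027
Saltton Shire, 30 Jun – 26 Oct 2030: 119 days → €283,000 × 3.75% × 119/365 = €3,459.9658
Millgate County, 27 Oct – 31 Dec 2030: 66 days → €283,000 × 4.55% × 66/365 = €2,328.3534
Total = €9,416.9219

€9,416.92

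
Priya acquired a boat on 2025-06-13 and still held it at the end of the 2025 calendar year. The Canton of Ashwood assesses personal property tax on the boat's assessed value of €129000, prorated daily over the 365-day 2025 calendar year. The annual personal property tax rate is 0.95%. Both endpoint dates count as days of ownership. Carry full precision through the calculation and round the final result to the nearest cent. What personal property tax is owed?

Days held (2025-06-13 to 2025-12-31): 202 out of 365
Tax = €129000 × 0.95% × 202/365 = €678.2219

€678.22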